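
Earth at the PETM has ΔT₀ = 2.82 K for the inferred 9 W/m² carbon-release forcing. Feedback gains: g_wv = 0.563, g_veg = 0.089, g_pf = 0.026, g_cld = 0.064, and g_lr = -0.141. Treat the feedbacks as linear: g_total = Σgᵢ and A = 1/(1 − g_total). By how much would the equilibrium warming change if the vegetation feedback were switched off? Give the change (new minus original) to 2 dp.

Original: g = 0.601, ΔT = 2.82/(1−0.601) = 7.0677 K.
Without vegetation: g' = 0.512, ΔT' = 2.82/(1−0.512) = 5.7787 K.
Change = 5.7787 − 7.0677 = -1.29 K.

-1.29 K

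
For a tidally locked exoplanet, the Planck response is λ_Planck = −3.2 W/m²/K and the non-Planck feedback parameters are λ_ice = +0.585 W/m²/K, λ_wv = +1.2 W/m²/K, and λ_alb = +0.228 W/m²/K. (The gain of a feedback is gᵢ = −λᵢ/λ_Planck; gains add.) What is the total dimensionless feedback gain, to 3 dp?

Convert to gains: g_ice = 0.585/3.2 = 0.1828; g_wv = 1.2/3.2 = 0.375; g_alb = 0.228/3.2 = 0.07125.
Total gain g = 0.62905.

0.629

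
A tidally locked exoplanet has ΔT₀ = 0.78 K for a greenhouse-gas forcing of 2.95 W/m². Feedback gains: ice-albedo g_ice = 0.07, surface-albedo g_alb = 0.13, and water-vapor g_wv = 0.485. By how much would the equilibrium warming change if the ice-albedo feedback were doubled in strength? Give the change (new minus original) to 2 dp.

Original: g = 0.685, ΔT = 0.78/(1−0.685) = 2.4762 K.
With doubled ice-albedo: g' = 0.755, ΔT' = 0.78/(1−0.755) = 3.1837 K.
Change = 3.1837 − 2.4762 = 0.71 K.

0.71 K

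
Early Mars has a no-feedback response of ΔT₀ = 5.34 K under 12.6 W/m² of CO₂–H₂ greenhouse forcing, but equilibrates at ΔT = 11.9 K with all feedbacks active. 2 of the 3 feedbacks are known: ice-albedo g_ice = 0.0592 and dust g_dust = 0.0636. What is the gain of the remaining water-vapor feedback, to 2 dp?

Amplification A = ΔT/ΔT₀ = 11.9/5.34 = 2.228.
Total gain g = 1 − 1/A = 1 − 1/2.228 = 0.5512.
Known gains sum to 0.0592 + 0.0636 = 0.1228.
g_wv = 0.5512 − 0.1228 = 0.43.

0.43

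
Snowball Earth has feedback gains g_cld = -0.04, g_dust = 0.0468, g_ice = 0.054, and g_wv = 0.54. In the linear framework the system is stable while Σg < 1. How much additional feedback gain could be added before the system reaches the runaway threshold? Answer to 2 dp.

0.40

Current total gain = -0.04 + 0.0468 + 0.054 + 0.54 = 0.6008.
Margin to runaway = 1 − 0.6008 = 0.40.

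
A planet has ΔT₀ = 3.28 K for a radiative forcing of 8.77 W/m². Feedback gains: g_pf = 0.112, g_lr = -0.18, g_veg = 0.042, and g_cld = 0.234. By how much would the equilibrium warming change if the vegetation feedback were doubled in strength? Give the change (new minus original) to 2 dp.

Original: g = 0.208, ΔT = 3.28/(1−0.208) = 4.1414 K.
With doubled vegetation: g' = 0.25, ΔT' = 3.28/(1−0.25) = 4.3733 K.
Change = 4.3733 − 4.1414 = 0.23 K.

0.23 K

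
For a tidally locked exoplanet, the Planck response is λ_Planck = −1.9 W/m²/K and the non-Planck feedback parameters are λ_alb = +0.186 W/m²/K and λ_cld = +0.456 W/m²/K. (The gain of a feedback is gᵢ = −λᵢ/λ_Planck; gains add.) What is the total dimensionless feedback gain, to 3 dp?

Convert to gains: g_alb = 0.186/1.9 = 0.09789; g_cld = 0.456/1.9 = 0.24.
Total gain g = 0.33789.

0.338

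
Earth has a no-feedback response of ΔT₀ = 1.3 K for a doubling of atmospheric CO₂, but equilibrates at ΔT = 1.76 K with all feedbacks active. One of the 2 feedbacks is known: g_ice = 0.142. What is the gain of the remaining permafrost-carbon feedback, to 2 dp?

Amplification A = ΔT/ΔT₀ = 1.76/1.3 = 1.354.
Total gain g = 1 − 1/A = 1 − 1/1.354 = 0.2614.
The known gain is 0.142.
g_pf = 0.2614 − 0.142 = 0.12.

0.12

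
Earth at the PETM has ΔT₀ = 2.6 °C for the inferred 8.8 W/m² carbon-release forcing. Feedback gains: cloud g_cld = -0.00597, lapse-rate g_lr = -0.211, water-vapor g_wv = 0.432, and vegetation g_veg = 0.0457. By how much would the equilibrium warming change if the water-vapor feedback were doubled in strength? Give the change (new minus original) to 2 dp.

4.94 °C

Original: g = 0.26073, ΔT = 2.6/(1−0.26073) = 3.5170 °C.
With doubled water-vapor: g' = 0.69273, ΔT' = 2.6/(1−0.69273) = 8.4616 °C.
Change = 8.4616 − 3.5170 = 4.94 °C.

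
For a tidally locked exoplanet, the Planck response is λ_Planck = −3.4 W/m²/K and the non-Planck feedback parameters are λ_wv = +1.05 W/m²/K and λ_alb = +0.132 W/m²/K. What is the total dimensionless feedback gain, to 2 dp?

0.35

Convert to gains: g_wv = 1.05/3.4 = 0.3088; g_alb = 0.132/3.4 = 0.03882.
Total gain g = 0.34762.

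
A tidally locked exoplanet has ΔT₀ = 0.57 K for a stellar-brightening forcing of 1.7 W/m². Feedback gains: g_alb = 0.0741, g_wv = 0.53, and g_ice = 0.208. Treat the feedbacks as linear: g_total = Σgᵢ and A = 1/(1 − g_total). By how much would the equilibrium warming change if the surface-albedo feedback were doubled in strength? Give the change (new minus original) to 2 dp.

Original: g = 0.8121, ΔT = 0.57/(1−0.8121) = 3.0335 K.
With doubled surface-albedo: g' = 0.8862, ΔT' = 0.57/(1−0.8862) = 5.0088 K.
Change = 5.0088 − 3.0335 = 1.98 K.

1.98 K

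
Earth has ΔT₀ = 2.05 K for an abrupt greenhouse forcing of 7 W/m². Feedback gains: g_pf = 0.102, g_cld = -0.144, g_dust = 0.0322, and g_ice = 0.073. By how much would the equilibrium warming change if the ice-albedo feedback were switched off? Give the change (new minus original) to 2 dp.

Original: g = 0.0632, ΔT = 2.05/(1−0.0632) = 2.1883 K.
Without ice-albedo: g' = -0.0098, ΔT' = 2.05/(1+0.0098) = 2.0301 K.
Change = 2.0301 − 2.1883 = -0.16 K.

-0.16 K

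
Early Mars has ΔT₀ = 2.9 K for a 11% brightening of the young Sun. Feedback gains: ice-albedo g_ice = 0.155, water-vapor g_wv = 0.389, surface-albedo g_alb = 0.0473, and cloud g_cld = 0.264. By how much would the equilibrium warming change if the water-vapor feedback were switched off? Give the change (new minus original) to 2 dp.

Original: g = 0.8553, ΔT = 2.9/(1−0.8553) = 20.0415 K.
Without water-vapor: g' = 0.4663, ΔT' = 2.9/(1−0.4663) = 5.4338 K.
Change = 5.4338 − 20.0415 = -14.61 K.

-14.61 K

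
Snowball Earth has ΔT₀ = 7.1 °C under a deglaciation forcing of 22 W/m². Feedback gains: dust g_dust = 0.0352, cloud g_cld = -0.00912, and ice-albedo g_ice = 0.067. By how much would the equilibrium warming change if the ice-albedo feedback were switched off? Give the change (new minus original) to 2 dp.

-0.54 °C

Original: g = 0.09308, ΔT = 7.1/(1−0.09308) = 7.8287 °C.
Without ice-albedo: g' = 0.02608, ΔT' = 7.1/(1−0.02608) = 7.2901 °C.
Change = 7.2901 − 7.8287 = -0.54 °C.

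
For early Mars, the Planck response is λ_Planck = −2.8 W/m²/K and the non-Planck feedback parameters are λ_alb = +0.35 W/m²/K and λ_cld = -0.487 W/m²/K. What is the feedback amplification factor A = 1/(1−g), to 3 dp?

0.953

Convert to gains: g_alb = 0.35/2.8 = 0.125; g_cld = -0.487/2.8 = -0.1739.
Total gain g = -0.0489.
A = 1/(1 + 0.0489) = 0.953.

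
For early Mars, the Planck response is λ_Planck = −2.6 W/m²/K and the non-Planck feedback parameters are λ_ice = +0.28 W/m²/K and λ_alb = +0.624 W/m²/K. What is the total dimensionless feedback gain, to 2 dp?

0.35

Convert to gains: g_ice = 0.28/2.6 = 0.1077; g_alb = 0.624/2.6 = 0.24.
Total gain g = 0.3477.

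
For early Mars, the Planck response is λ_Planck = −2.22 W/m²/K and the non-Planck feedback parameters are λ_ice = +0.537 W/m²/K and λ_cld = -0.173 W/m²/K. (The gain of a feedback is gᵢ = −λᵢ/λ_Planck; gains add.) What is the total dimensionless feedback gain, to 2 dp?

0.16

Convert to gains: g_ice = 0.537/2.22 = 0.2419; g_cld = -0.173/2.22 = -0.07793.
Total gain g = 0.16397.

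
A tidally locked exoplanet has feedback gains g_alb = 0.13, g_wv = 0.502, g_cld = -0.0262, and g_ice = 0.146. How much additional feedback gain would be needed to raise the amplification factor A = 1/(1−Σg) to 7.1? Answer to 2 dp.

0.11

Current total gain = 0.7518.
Target gain for A = 7.1: g* = 1 − 1/7.1 = 0.8592.
Additional gain needed = 0.8592 − 0.7518 = 0.11.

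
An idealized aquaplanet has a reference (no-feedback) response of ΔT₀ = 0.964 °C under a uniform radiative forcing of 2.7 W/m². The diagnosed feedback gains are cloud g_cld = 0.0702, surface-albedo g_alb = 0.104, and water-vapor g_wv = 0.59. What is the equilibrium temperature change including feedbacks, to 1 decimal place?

4.1 °C

Total gain g = 0.0702 + 0.104 + 0.59 = 0.7642.
Amplification A = 1/(1 − 0.7642) = 4.241.
ΔT = 0.964 × 4.241 = 4.1 °C.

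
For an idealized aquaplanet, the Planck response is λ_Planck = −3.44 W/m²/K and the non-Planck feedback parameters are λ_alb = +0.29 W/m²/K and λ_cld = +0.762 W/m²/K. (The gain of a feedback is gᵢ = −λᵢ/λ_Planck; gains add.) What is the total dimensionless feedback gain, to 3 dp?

0.306

Convert to gains: g_alb = 0.29/3.44 = 0.0843; g_cld = 0.762/3.44 = 0.2215.
Total gain g = 0.3058.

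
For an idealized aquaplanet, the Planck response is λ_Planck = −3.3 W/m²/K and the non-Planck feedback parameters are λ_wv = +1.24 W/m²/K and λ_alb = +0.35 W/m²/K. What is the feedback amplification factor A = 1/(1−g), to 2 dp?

Convert to gains: g_wv = 1.24/3.3 = 0.3758; g_alb = 0.35/3.3 = 0.1061.
Total gain g = 0.4819.
A = 1/(1 − 0.4819) = 1.93.

1.93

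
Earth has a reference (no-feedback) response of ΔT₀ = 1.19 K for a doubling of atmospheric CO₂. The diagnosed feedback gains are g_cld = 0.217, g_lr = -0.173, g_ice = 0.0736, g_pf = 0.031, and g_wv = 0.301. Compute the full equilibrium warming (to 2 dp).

Total gain g = 0.217 − 0.173 + 0.0736 + 0.031 + 0.301 = 0.4496.
Amplification A = 1/(1 − 0.4496) = 1.817.
ΔT = 1.19 × 1.817 = 2.16 K.

2.16 K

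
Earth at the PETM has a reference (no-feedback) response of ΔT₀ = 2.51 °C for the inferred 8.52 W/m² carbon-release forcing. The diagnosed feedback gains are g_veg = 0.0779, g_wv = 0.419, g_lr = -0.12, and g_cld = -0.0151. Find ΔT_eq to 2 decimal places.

Total gain g = 0.0779 + 0.419 − 0.12 − 0.0151 = 0.3618.
Amplification A = 1/(1 − 0.3618) = 1.567.
ΔT = 2.51 × 1.567 = 3.93 °C.

3.93 °C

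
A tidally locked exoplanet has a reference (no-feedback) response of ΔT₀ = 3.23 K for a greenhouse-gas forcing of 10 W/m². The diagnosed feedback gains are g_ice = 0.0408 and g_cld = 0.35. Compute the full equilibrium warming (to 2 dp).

Total gain g = 0.0408 + 0.35 = 0.3908.
Amplification A = 1/(1 − 0.3908) = 1.641.
ΔT = 3.23 × 1.641 = 5.30 K.

5.30 K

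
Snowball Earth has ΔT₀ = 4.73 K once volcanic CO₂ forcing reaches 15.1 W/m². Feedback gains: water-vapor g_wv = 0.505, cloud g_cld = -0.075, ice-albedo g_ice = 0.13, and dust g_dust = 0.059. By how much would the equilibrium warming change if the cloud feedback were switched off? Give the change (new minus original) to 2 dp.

3.04 K

Original: g = 0.619, ΔT = 4.73/(1−0.619) = 12.4147 K.
Without cloud: g' = 0.694, ΔT' = 4.73/(1−0.694) = 15.4575 K.
Change = 15.4575 − 12.4147 = 3.04 K.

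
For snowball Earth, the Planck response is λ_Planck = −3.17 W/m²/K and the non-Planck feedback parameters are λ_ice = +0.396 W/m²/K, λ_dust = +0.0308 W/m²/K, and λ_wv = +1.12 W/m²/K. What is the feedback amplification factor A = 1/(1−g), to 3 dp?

Convert to gains: g_ice = 0.396/3.17 = 0.1249; g_dust = 0.0308/3.17 = 0.009716; g_wv = 1.12/3.17 = 0.3533.
Total gain g = 0.487916.
A = 1/(1 − 0.487916) = 1.953.

1.953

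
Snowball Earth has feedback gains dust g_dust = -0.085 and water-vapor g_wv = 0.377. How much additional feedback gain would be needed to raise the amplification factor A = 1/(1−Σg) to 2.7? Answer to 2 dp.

Current total gain = 0.292.
Target gain for A = 2.7: g* = 1 − 1/2.7 = 0.6296.
Additional gain needed = 0.6296 − 0.292 = 0.34.

0.34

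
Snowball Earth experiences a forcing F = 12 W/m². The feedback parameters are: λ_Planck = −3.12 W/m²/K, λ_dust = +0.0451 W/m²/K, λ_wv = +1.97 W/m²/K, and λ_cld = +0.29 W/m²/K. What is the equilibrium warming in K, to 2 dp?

Net feedback parameter λ = (−3.12) + (+0.0451) + (+1.97) + (+0.29) = -0.8149 W/m²/K.
ΔT = −F/λ = −12/(-0.8149) = 14.73 K.

14.73 K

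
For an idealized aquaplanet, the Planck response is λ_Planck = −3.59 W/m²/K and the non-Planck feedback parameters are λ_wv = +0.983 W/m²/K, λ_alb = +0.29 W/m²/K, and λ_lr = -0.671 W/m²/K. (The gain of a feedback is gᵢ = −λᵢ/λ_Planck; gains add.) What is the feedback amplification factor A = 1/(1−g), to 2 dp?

Convert to gains: g_wv = 0.983/3.59 = 0.2738; g_alb = 0.29/3.59 = 0.08078; g_lr = -0.671/3.59 = -0.1869.
Total gain g = 0.16768.
A = 1/(1 − 0.16768) = 1.20.

1.20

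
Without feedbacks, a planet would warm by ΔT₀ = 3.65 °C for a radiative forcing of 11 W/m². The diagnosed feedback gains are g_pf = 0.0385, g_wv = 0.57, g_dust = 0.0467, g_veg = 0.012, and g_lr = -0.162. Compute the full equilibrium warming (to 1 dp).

Total gain g = 0.0385 + 0.57 + 0.0467 + 0.012 − 0.162 = 0.5052.
Amplification A = 1/(1 − 0.5052) = 2.021.
ΔT = 3.65 × 2.021 = 7.4 °C.

7.4 °C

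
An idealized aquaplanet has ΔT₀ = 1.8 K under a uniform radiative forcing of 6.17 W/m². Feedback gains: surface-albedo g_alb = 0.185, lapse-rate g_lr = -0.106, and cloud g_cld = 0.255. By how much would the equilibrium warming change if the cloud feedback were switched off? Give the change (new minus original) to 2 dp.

-0.75 K

Original: g = 0.334, ΔT = 1.8/(1−0.334) = 2.7027 K.
Without cloud: g' = 0.079, ΔT' = 1.8/(1−0.079) = 1.9544 K.
Change = 1.9544 − 2.7027 = -0.75 K.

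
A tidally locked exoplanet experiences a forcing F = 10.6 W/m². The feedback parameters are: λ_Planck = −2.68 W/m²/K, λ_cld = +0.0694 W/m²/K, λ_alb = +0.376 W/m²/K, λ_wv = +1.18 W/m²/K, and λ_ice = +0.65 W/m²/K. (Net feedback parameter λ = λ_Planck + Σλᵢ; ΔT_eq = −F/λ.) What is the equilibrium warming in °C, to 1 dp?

Net feedback parameter λ = (−2.68) + (+0.0694) + (+0.376) + (+1.18) + (+0.65) = -0.4046 W/m²/K.
ΔT = −F/λ = −10.6/(-0.4046) = 26.2 °C.

26.2 °C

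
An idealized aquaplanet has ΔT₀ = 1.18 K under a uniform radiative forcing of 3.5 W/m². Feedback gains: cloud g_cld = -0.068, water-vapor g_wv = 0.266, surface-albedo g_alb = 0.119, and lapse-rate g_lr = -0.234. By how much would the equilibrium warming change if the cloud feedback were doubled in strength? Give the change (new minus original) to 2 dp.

-0.09 K

Original: g = 0.083, ΔT = 1.18/(1−0.083) = 1.2868 K.
With doubled cloud: g' = 0.015, ΔT' = 1.18/(1−0.015) = 1.1980 K.
Change = 1.1980 − 1.2868 = -0.09 K.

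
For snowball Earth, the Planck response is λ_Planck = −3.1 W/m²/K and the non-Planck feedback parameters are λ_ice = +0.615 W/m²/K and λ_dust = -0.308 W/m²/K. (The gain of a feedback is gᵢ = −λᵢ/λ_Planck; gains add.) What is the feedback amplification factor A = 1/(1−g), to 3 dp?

Convert to gains: g_ice = 0.615/3.1 = 0.1984; g_dust = -0.308/3.1 = -0.09935.
Total gain g = 0.09905.
A = 1/(1 − 0.09905) = 1.110.

1.110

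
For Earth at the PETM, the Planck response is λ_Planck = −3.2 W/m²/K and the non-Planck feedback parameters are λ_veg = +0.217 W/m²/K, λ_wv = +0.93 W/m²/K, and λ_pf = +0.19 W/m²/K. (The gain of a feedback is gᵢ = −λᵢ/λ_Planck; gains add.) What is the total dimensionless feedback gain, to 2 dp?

0.42

Convert to gains: g_veg = 0.217/3.2 = 0.06781; g_wv = 0.93/3.2 = 0.2906; g_pf = 0.19/3.2 = 0.05937.
Total gain g = 0.41778.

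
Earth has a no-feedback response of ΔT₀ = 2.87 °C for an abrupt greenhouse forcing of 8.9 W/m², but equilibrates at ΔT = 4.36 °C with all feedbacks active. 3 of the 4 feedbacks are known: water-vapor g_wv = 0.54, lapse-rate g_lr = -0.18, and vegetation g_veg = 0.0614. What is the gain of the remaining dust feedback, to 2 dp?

-0.08

Amplification A = ΔT/ΔT₀ = 4.36/2.87 = 1.519.
Total gain g = 1 − 1/A = 1 − 1/1.519 = 0.3417.
Known gains sum to 0.54 − 0.18 + 0.0614 = 0.4214.
g_dust = 0.3417 − 0.4214 = -0.08.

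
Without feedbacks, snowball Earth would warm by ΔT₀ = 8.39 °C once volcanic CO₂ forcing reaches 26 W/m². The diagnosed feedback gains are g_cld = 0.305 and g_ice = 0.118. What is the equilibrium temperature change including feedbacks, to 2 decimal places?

14.54 °C

Total gain g = 0.305 + 0.118 = 0.423.
Amplification A = 1/(1 − 0.423) = 1.733.
ΔT = 8.39 × 1.733 = 14.54 °C.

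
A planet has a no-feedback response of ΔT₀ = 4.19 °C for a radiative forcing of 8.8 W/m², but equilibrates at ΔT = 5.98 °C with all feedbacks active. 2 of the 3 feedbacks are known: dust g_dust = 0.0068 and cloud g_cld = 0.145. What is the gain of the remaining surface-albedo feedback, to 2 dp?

Amplification A = ΔT/ΔT₀ = 5.98/4.19 = 1.427.
Total gain g = 1 − 1/A = 1 − 1/1.427 = 0.2992.
Known gains sum to 0.0068 + 0.145 = 0.1518.
g_alb = 0.2992 − 0.1518 = 0.15.

0.15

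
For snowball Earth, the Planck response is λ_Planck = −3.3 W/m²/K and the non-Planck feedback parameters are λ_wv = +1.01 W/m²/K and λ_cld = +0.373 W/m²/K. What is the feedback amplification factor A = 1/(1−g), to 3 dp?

Convert to gains: g_wv = 1.01/3.3 = 0.3061; g_cld = 0.373/3.3 = 0.113.
Total gain g = 0.4191.
A = 1/(1 − 0.4191) = 1.721.

1.721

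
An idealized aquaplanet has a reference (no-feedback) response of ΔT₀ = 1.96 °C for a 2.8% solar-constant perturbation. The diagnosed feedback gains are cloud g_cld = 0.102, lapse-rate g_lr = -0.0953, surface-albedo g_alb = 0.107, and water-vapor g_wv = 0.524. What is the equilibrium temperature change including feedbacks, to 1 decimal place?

Total gain g = 0.102 − 0.0953 + 0.107 + 0.524 = 0.6377.
Amplification A = 1/(1 − 0.6377) = 2.76.
ΔT = 1.96 × 2.76 = 5.4 °C.

5.4 °C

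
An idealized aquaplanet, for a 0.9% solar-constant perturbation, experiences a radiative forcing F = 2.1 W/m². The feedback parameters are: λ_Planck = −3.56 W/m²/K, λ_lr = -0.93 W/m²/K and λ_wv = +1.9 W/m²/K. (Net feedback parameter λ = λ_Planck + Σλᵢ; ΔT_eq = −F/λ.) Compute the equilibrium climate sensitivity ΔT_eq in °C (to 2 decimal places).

Net feedback parameter λ = (−3.56) + (-0.93) + (+1.9) = -2.59 W/m²/K.
ΔT = −F/λ = −2.1/(-2.59) = 0.81 °C.

0.81 °C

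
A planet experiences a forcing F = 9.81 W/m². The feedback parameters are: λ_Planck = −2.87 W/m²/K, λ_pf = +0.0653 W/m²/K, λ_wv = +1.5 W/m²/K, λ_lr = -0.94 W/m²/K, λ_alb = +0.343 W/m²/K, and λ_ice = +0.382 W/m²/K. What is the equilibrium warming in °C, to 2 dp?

6.46 °C

Net feedback parameter λ = (−2.87) + (+0.0653) + (+1.5) + (-0.94) + (+0.343) + (+0.382) = -1.5197 W/m²/K.
ΔT = −F/λ = −9.81/(-1.5197) = 6.46 °C.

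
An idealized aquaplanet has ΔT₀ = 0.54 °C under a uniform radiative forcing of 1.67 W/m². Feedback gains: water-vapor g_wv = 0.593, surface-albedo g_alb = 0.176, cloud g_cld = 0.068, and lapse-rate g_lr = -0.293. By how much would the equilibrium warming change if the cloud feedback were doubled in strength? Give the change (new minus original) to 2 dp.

Original: g = 0.544, ΔT = 0.54/(1−0.544) = 1.1842 °C.
With doubled cloud: g' = 0.612, ΔT' = 0.54/(1−0.612) = 1.3918 °C.
Change = 1.3918 − 1.1842 = 0.21 °C.

0.21 °C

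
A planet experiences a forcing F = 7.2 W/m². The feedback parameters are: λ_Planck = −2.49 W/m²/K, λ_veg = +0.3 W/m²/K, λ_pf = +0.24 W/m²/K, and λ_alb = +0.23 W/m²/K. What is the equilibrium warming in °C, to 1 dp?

Net feedback parameter λ = (−2.49) + (+0.3) + (+0.24) + (+0.23) = -1.72 W/m²/K.
ΔT = −F/λ = −7.2/(-1.72) = 4.2 °C.

4.2 °C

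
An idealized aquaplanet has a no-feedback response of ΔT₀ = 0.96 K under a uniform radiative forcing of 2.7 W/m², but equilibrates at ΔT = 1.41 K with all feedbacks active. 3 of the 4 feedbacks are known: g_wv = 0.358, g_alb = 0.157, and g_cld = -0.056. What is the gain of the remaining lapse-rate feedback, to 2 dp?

Amplification A = ΔT/ΔT₀ = 1.41/0.96 = 1.469.
Total gain g = 1 − 1/A = 1 − 1/1.469 = 0.3193.
Known gains sum to 0.358 + 0.157 − 0.056 = 0.459.
g_lr = 0.3193 − 0.459 = -0.14.

-0.14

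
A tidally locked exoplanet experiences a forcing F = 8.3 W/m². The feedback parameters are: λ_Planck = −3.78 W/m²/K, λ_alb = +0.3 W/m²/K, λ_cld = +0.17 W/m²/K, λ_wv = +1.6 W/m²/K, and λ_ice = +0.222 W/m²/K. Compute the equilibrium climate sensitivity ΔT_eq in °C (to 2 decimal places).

Net feedback parameter λ = (−3.78) + (+0.3) + (+0.17) + (+1.6) + (+0.222) = -1.488 W/m²/K.
ΔT = −F/λ = −8.3/(-1.488) = 5.58 °C.

5.58 °C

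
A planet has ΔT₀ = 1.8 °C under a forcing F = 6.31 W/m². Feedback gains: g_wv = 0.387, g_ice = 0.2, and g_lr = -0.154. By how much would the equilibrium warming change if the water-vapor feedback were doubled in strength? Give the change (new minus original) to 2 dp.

6.83 °C

Original: g = 0.433, ΔT = 1.8/(1−0.433) = 3.1746 °C.
With doubled water-vapor: g' = 0.82, ΔT' = 1.8/(1−0.82) = 10.0000 °C.
Change = 10.0000 − 3.1746 = 6.83 °C.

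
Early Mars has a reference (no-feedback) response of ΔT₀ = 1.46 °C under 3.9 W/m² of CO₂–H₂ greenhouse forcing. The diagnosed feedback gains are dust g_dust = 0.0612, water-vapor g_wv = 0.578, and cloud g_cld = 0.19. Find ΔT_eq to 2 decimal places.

Total gain g = 0.0612 + 0.578 + 0.19 = 0.8292.
Amplification A = 1/(1 − 0.8292) = 5.855.
ΔT = 1.46 × 5.855 = 8.55 °C.

8.55 °C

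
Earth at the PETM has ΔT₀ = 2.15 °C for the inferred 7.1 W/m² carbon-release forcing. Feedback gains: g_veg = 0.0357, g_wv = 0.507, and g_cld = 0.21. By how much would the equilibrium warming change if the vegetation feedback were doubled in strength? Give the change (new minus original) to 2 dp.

Original: g = 0.7527, ΔT = 2.15/(1−0.7527) = 8.6939 °C.
With doubled vegetation: g' = 0.7884, ΔT' = 2.15/(1−0.7884) = 10.1607 °C.
Change = 10.1607 − 8.6939 = 1.47 °C.

1.47 °C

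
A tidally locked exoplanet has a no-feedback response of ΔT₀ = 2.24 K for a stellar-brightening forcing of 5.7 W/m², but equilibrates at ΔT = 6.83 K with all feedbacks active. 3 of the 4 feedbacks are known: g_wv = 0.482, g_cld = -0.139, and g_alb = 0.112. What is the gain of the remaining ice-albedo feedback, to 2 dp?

Amplification A = ΔT/ΔT₀ = 6.83/2.24 = 3.049.
Total gain g = 1 − 1/A = 1 − 1/3.049 = 0.672.
Known gains sum to 0.482 − 0.139 + 0.112 = 0.455.
g_ice = 0.672 − 0.455 = 0.22.

0.22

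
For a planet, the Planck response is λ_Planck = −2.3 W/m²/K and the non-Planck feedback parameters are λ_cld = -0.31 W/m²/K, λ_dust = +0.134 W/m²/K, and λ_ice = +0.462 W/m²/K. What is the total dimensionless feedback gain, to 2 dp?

Convert to gains: g_cld = -0.31/2.3 = -0.1348; g_dust = 0.134/2.3 = 0.05826; g_ice = 0.462/2.3 = 0.2009.
Total gain g = 0.12436.

0.12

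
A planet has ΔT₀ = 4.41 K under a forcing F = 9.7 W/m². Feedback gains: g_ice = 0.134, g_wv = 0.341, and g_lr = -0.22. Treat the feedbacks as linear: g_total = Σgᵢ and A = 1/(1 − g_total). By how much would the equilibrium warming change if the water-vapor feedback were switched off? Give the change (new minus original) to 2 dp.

Original: g = 0.255, ΔT = 4.41/(1−0.255) = 5.9195 K.
Without water-vapor: g' = -0.086, ΔT' = 4.41/(1+0.086) = 4.0608 K.
Change = 4.0608 − 5.9195 = -1.86 K.

-1.86 K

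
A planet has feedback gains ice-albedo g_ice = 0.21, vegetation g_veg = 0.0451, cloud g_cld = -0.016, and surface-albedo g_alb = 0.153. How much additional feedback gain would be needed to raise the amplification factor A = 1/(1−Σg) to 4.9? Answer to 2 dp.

Current total gain = 0.3921.
Target gain for A = 4.9: g* = 1 − 1/4.9 = 0.7959.
Additional gain needed = 0.7959 − 0.3921 = 0.40.

0.40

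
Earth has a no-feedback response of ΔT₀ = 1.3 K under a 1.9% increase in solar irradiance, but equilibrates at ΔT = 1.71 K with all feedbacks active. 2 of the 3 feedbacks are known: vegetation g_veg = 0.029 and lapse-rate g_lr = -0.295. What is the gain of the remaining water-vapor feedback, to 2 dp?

0.51

Amplification A = ΔT/ΔT₀ = 1.71/1.3 = 1.315.
Total gain g = 1 − 1/A = 1 − 1/1.315 = 0.2395.
Known gains sum to 0.029 − 0.295 = -0.266.
g_wv = 0.2395 + 0.266 = 0.51.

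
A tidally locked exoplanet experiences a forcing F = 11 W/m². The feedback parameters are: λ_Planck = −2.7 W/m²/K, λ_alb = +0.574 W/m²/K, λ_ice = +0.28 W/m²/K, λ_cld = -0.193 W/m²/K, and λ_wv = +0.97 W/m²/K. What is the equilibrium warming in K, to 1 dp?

Net feedback parameter λ = (−2.7) + (+0.574) + (+0.28) + (-0.193) + (+0.97) = -1.069 W/m²/K.
ΔT = −F/λ = −11/(-1.069) = 10.3 K.

10.3 K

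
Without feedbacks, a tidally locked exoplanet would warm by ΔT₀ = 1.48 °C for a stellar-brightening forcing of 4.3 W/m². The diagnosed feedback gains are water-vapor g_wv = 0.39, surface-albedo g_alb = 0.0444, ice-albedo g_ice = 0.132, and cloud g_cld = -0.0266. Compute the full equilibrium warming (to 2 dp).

Total gain g = 0.39 + 0.0444 + 0.132 − 0.0266 = 0.5398.
Amplification A = 1/(1 − 0.5398) = 2.173.
ΔT = 1.48 × 2.173 = 3.22 °C.

3.22 °C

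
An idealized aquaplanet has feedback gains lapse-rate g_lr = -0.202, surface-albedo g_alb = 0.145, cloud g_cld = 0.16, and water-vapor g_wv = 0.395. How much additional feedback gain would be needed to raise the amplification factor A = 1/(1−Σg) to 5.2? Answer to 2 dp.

Current total gain = 0.498.
Target gain for A = 5.2: g* = 1 − 1/5.2 = 0.8077.
Additional gain needed = 0.8077 − 0.498 = 0.31.

0.31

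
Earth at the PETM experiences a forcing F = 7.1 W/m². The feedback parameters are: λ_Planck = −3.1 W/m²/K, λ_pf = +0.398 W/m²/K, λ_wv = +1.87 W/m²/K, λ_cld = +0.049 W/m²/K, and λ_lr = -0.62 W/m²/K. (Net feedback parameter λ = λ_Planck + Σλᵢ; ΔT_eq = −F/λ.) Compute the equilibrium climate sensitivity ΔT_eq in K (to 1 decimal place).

5.1 K

Net feedback parameter λ = (−3.1) + (+0.398) + (+1.87) + (+0.049) + (-0.62) = -1.403 W/m²/K.
ΔT = −F/λ = −7.1/(-1.403) = 5.1 K.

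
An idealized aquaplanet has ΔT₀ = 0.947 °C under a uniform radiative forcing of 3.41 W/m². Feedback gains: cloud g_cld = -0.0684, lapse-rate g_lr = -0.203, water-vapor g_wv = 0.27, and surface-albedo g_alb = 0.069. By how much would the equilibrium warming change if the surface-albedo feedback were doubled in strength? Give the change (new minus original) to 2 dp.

Original: g = 0.0676, ΔT = 0.947/(1−0.0676) = 1.0157 °C.
With doubled surface-albedo: g' = 0.1366, ΔT' = 0.947/(1−0.1366) = 1.0968 °C.
Change = 1.0968 − 1.0157 = 0.08 °C.

0.08 °C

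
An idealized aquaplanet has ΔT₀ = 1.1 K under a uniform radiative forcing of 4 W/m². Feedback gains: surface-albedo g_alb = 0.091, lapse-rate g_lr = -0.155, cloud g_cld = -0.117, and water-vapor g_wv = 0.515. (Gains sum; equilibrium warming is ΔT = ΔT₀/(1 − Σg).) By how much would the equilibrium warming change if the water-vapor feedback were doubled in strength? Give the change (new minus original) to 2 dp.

Original: g = 0.334, ΔT = 1.1/(1−0.334) = 1.6517 K.
With doubled water-vapor: g' = 0.849, ΔT' = 1.1/(1−0.849) = 7.2848 K.
Change = 7.2848 − 1.6517 = 5.63 K.

5.63 K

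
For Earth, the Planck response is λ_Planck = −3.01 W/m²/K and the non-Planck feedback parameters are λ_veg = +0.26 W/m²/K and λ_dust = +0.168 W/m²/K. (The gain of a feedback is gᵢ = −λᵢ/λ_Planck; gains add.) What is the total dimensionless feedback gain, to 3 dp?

Convert to gains: g_veg = 0.26/3.01 = 0.08638; g_dust = 0.168/3.01 = 0.05581.
Total gain g = 0.14219.

0.142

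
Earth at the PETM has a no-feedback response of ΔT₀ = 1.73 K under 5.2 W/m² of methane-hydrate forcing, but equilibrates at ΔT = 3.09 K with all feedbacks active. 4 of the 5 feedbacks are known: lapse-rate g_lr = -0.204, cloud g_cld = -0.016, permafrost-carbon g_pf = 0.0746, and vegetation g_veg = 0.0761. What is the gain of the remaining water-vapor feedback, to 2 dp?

Amplification A = ΔT/ΔT₀ = 3.09/1.73 = 1.786.
Total gain g = 1 − 1/A = 1 − 1/1.786 = 0.4401.
Known gains sum to -0.204 − 0.016 + 0.0746 + 0.0761 = -0.0693.
g_wv = 0.4401 + 0.0693 = 0.51.

0.51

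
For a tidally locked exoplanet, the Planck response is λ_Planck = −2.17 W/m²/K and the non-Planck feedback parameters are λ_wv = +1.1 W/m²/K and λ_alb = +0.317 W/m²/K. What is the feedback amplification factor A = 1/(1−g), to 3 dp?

Convert to gains: g_wv = 1.1/2.17 = 0.5069; g_alb = 0.317/2.17 = 0.1461.
Total gain g = 0.653.
A = 1/(1 − 0.653) = 2.882.

2.882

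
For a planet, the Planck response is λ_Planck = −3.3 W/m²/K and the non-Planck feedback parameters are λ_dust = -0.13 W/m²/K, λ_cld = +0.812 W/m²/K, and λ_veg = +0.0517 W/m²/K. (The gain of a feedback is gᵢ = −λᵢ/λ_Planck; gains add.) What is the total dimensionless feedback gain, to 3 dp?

0.222

Convert to gains: g_dust = -0.13/3.3 = -0.03939; g_cld = 0.812/3.3 = 0.2461; g_veg = 0.0517/3.3 = 0.01567.
Total gain g = 0.22238.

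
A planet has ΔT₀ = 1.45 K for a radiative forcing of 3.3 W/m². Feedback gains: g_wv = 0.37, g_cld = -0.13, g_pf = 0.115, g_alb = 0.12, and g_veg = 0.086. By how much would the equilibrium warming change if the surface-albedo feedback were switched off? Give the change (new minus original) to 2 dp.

-0.71 K

Original: g = 0.561, ΔT = 1.45/(1−0.561) = 3.3030 K.
Without surface-albedo: g' = 0.441, ΔT' = 1.45/(1−0.441) = 2.5939 K.
Change = 2.5939 − 3.3030 = -0.71 K.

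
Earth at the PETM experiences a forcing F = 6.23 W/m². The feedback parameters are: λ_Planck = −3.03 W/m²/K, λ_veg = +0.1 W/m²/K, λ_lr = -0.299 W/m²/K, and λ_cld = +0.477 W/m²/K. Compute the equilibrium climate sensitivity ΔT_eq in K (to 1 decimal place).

Net feedback parameter λ = (−3.03) + (+0.1) + (-0.299) + (+0.477) = -2.752 W/m²/K.
ΔT = −F/λ = −6.23/(-2.752) = 2.3 K.

2.3 K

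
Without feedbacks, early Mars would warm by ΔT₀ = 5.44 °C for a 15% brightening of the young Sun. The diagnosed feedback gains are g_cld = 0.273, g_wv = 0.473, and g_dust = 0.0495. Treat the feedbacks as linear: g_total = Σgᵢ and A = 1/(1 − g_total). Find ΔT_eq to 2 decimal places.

Total gain g = 0.273 + 0.473 + 0.0495 = 0.7955.
Amplification A = 1/(1 − 0.7955) = 4.89.
ΔT = 5.44 × 4.89 = 26.60 °C.

26.60 °C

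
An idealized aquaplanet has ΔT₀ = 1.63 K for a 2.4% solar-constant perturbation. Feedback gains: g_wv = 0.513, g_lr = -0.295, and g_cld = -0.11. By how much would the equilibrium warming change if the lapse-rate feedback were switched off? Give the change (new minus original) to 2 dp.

0.90 K

Original: g = 0.108, ΔT = 1.63/(1−0.108) = 1.8274 K.
Without lapse-rate: g' = 0.403, ΔT' = 1.63/(1−0.403) = 2.7303 K.
Change = 2.7303 − 1.8274 = 0.90 K.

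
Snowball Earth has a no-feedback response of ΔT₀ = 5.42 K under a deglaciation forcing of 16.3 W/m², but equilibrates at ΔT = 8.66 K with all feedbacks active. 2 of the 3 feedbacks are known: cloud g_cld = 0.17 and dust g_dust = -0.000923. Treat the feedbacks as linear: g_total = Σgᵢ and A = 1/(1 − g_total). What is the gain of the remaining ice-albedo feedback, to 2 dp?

0.21

Amplification A = ΔT/ΔT₀ = 8.66/5.42 = 1.598.
Total gain g = 1 − 1/A = 1 − 1/1.598 = 0.3742.
Known gains sum to 0.17 − 0.000923 = 0.169077.
g_ice = 0.3742 − 0.169077 = 0.21.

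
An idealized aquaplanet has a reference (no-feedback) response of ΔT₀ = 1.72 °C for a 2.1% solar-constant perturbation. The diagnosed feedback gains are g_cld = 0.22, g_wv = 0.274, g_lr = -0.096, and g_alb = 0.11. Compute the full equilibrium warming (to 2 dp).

Total gain g = 0.22 + 0.274 − 0.096 + 0.11 = 0.508.
Amplification A = 1/(1 − 0.508) = 2.033.
ΔT = 1.72 × 2.033 = 3.50 °C.

3.50 °C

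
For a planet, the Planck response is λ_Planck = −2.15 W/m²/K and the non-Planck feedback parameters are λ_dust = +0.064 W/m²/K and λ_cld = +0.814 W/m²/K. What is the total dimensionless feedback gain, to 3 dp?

0.408

Convert to gains: g_dust = 0.064/2.15 = 0.02977; g_cld = 0.814/2.15 = 0.3786.
Total gain g = 0.40837.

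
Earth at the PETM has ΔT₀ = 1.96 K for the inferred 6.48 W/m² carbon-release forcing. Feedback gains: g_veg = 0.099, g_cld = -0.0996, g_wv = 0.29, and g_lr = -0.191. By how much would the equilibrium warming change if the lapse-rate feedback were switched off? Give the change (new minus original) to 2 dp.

0.58 K

Original: g = 0.0984, ΔT = 1.96/(1−0.0984) = 2.1739 K.
Without lapse-rate: g' = 0.2894, ΔT' = 1.96/(1−0.2894) = 2.7582 K.
Change = 2.7582 − 2.1739 = 0.58 K.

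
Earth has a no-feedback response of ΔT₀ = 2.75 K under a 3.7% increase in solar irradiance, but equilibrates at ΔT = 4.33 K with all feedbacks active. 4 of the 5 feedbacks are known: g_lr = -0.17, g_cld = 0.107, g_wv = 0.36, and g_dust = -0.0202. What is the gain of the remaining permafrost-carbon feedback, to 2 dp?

0.09

Amplification A = ΔT/ΔT₀ = 4.33/2.75 = 1.575.
Total gain g = 1 − 1/A = 1 − 1/1.575 = 0.3651.
Known gains sum to -0.17 + 0.107 + 0.36 − 0.0202 = 0.2768.
g_pf = 0.3651 − 0.2768 = 0.09.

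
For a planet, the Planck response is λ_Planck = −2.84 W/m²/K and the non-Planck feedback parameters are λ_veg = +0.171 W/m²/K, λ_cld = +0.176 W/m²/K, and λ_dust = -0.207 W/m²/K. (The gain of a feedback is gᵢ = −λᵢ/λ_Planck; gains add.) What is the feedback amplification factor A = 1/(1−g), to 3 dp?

1.052

Convert to gains: g_veg = 0.171/2.84 = 0.06021; g_cld = 0.176/2.84 = 0.06197; g_dust = -0.207/2.84 = -0.07289.
Total gain g = 0.04929.
A = 1/(1 − 0.04929) = 1.052.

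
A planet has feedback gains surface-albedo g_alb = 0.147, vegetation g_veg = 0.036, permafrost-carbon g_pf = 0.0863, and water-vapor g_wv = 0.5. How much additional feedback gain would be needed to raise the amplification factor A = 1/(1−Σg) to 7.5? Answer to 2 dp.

0.10

Current total gain = 0.7693.
Target gain for A = 7.5: g* = 1 − 1/7.5 = 0.8667.
Additional gain needed = 0.8667 − 0.7693 = 0.10.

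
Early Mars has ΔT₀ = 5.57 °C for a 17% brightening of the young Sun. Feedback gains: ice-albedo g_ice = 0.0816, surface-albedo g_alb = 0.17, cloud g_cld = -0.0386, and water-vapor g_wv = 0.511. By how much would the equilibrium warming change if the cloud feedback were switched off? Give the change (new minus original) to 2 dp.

Original: g = 0.724, ΔT = 5.57/(1−0.724) = 20.1812 °C.
Without cloud: g' = 0.7626, ΔT' = 5.57/(1−0.7626) = 23.4625 °C.
Change = 23.4625 − 20.1812 = 3.28 °C.

3.28 °C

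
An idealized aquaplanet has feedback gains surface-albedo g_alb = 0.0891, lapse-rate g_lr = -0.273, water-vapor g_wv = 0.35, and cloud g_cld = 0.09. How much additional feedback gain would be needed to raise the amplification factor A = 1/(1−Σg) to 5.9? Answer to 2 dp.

0.57

Current total gain = 0.2561.
Target gain for A = 5.9: g* = 1 − 1/5.9 = 0.8305.
Additional gain needed = 0.8305 − 0.2561 = 0.57.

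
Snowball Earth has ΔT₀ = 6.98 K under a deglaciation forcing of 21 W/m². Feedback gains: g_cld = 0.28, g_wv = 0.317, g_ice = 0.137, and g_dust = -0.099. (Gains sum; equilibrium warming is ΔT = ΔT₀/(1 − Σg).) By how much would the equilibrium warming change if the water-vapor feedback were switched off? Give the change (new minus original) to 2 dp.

Original: g = 0.635, ΔT = 6.98/(1−0.635) = 19.1233 K.
Without water-vapor: g' = 0.318, ΔT' = 6.98/(1−0.318) = 10.2346 K.
Change = 10.2346 − 19.1233 = -8.89 K.

-8.89 K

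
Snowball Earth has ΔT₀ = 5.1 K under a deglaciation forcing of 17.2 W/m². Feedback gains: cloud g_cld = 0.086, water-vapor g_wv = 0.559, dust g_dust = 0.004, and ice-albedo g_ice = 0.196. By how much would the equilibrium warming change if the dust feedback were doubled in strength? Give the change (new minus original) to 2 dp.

0.87 K

Original: g = 0.845, ΔT = 5.1/(1−0.845) = 32.9032 K.
With doubled dust: g' = 0.849, ΔT' = 5.1/(1−0.849) = 33.7748 K.
Change = 33.7748 − 32.9032 = 0.87 K.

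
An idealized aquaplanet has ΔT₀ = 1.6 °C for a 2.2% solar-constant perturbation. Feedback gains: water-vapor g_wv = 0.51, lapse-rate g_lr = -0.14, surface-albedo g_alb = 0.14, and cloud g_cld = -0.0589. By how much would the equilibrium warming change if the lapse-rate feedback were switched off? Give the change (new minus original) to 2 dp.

Original: g = 0.4511, ΔT = 1.6/(1−0.4511) = 2.9149 °C.
Without lapse-rate: g' = 0.5911, ΔT' = 1.6/(1−0.5911) = 3.9129 °C.
Change = 3.9129 − 2.9149 = 1.00 °C.

1.00 °C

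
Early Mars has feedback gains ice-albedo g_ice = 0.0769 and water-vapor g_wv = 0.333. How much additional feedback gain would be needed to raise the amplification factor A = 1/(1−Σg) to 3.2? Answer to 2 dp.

0.28

Current total gain = 0.4099.
Target gain for A = 3.2: g* = 1 − 1/3.2 = 0.6875.
Additional gain needed = 0.6875 − 0.4099 = 0.28.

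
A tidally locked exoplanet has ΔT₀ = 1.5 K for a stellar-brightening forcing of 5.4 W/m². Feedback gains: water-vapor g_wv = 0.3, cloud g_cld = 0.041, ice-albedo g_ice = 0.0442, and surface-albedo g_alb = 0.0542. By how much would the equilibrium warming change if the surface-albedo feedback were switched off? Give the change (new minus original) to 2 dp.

Original: g = 0.4394, ΔT = 1.5/(1−0.4394) = 2.6757 K.
Without surface-albedo: g' = 0.3852, ΔT' = 1.5/(1−0.3852) = 2.4398 K.
Change = 2.4398 − 2.6757 = -0.24 K.

-0.24 K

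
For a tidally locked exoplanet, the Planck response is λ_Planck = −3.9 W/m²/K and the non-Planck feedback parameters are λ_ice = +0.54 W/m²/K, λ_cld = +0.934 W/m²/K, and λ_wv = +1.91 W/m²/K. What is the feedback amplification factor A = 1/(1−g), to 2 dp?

Convert to gains: g_ice = 0.54/3.9 = 0.1385; g_cld = 0.934/3.9 = 0.2395; g_wv = 1.91/3.9 = 0.4897.
Total gain g = 0.8677.
A = 1/(1 − 0.8677) = 7.56.

7.56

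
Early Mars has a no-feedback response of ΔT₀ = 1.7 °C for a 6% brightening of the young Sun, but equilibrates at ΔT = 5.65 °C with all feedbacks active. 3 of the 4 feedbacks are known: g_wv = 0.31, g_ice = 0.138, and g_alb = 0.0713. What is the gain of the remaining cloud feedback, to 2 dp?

Amplification A = ΔT/ΔT₀ = 5.65/1.7 = 3.324.
Total gain g = 1 − 1/A = 1 − 1/3.324 = 0.6992.
Known gains sum to 0.31 + 0.138 + 0.0713 = 0.5193.
g_cld = 0.6992 − 0.5193 = 0.18.

0.18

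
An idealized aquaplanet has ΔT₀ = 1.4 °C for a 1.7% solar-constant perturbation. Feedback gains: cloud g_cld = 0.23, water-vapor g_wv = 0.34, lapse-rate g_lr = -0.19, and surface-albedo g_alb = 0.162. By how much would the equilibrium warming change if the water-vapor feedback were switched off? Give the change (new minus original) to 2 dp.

-1.30 °C

Original: g = 0.542, ΔT = 1.4/(1−0.542) = 3.0568 °C.
Without water-vapor: g' = 0.202, ΔT' = 1.4/(1−0.202) = 1.7544 °C.
Change = 1.7544 − 3.0568 = -1.30 °C.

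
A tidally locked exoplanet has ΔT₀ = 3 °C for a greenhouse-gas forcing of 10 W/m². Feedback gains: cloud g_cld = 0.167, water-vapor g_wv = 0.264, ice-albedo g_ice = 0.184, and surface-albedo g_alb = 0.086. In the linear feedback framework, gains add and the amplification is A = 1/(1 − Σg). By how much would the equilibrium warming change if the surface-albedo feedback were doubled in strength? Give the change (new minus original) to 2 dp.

Original: g = 0.701, ΔT = 3/(1−0.701) = 10.0334 °C.
With doubled surface-albedo: g' = 0.787, ΔT' = 3/(1−0.787) = 14.0845 °C.
Change = 14.0845 − 10.0334 = 4.05 °C.

4.05 °C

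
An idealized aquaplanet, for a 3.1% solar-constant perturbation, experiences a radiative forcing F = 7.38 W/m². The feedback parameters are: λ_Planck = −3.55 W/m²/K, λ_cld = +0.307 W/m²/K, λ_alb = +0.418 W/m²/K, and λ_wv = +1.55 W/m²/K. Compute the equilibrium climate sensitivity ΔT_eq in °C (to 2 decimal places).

5.79 °C

Net feedback parameter λ = (−3.55) + (+0.307) + (+0.418) + (+1.55) = -1.275 W/m²/K.
ΔT = −F/λ = −7.38/(-1.275) = 5.79 °C.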